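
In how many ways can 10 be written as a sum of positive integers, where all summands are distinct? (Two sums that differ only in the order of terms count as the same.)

10

They are:
10
9 + 1
8 + 2
7 + 3
7 + 2 + 1
6 + 4
6 + 3 + 1
5 + 4 + 1
5 + 3 + 2
4 + 3 + 2 + 1
Counting gives 10.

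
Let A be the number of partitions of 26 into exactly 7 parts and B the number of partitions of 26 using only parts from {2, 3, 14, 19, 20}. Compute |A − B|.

Partitions of 26 into exactly 7 parts: 300.
Partitions of 26 using only parts from {2, 3, 14, 19, 20}: 11.
|300 − 11| = 289.

289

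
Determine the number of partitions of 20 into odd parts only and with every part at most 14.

58

There are too many to list fully; the first 12 (by largest part) are:
7 + 13
1 + 1 + 5 + 13
1 + 3 + 3 + 13
1 + 1 + 1 + 1 + 3 + 13
1 + 1 + 1 + 1 + 1 + 1 + 1 + 13
9 + 11
1 + 1 + 7 + 11
1 + 3 + 5 + 11
1 + 1 + 1 + 1 + 5 + 11
3 + 3 + 3 + 11
1 + 1 + 1 + 3 + 3 + 11
1 + 1 + 1 + 1 + 1 + 1 + 3 + 11
…and 46 more, for 58 total.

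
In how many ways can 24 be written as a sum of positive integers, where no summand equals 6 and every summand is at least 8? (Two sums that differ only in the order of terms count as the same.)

Enumerating:
24
16,8
15,9
14,10
13,11
12,12
8,8,8
That's 7 in total.

7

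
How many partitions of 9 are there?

30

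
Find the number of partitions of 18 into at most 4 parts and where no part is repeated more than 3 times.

Systematic enumeration (by largest part, then next-largest, …) yields 84.

84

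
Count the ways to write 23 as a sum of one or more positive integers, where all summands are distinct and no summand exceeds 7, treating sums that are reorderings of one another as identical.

3

Listing the qualifying partitions of 23:
7+6+5+4+1
7+6+5+3+2
7+6+4+3+2+1
That's 3 in total.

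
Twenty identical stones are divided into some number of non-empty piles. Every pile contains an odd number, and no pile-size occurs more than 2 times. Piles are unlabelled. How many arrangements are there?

18

Listing the qualifying partitions of 20:
1,19
3,17
5,15
1,1,3,15
7,13
1,1,5,13
1,3,3,13
9,11
1,1,7,11
1,3,5,11
1,1,9,9
1,3,7,9
1,5,5,9
3,3,5,9
1,5,7,7
3,3,7,7
3,5,5,7
1,1,3,3,5,7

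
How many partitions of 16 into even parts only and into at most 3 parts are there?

The partitions of 16 that satisfy the conditions:
16
14,2
12,4
12,2,2
10,6
10,4,2
8,8
8,6,2
8,4,4
6,6,4

10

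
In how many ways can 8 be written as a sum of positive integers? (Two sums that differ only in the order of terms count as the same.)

The partitions of 8 that satisfy the conditions:
8
1, 7
2, 6
1, 1, 6
3, 5
1, 2, 5
1, 1, 1, 5
4, 4
1, 3, 4
2, 2, 4
1, 1, 2, 4
1, 1, 1, 1, 4
2, 3, 3
1, 1, 3, 3
1, 2, 2, 3
1, 1, 1, 2, 3
1, 1, 1, 1, 1, 3
2, 2, 2, 2
1, 1, 2, 2, 2
1, 1, 1, 1, 2, 2
1, 1, 1, 1, 1, 1, 2
1, 1, 1, 1, 1, 1, 1, 1

22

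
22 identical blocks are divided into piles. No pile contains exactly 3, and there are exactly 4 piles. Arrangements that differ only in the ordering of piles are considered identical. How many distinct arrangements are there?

There are too many to list fully; the first 12 (by largest part) are:
1,1,1,19
1,1,2,18
1,2,2,17
1,1,4,16
2,2,2,16
1,1,5,15
1,2,4,15
1,1,6,14
1,2,5,14
2,2,4,14
1,1,7,13
1,2,6,13
…and 42 more, for 54 total.

54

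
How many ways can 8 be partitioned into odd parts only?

They are:
7+1
5+3
5+1+1+1
3+3+1+1
3+1+1+1+1+1
1+1+1+1+1+1+1+1
That's 6 in total.

6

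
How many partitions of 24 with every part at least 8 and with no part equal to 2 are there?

Listing the qualifying partitions of 24:
24
16, 8
15, 9
14, 10
13, 11
12, 12
8, 8, 8
That's 7 in total.

7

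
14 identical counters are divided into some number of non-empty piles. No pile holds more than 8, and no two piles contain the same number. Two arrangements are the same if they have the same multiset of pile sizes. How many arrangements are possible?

Enumerating:
8 + 6
8 + 5 + 1
8 + 4 + 2
8 + 3 + 2 + 1
7 + 6 + 1
7 + 5 + 2
7 + 4 + 3
7 + 4 + 2 + 1
6 + 5 + 3
6 + 5 + 2 + 1
6 + 4 + 3 + 1
5 + 4 + 3 + 2

12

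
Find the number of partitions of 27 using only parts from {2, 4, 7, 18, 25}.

Enumerating:
25+2
18+7+2
7+7+7+4+2
7+7+7+2+2+2
7+4+4+4+4+4
7+4+4+4+4+2+2
7+4+4+4+2+2+2+2
7+4+4+2+2+2+2+2+2
7+4+2+2+2+2+2+2+2+2
7+2+2+2+2+2+2+2+2+2+2
That's 10 in total.

10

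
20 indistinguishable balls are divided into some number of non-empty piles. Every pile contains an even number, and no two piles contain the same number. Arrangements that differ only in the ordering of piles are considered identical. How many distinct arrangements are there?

Listing the qualifying partitions of 20:
20
18 + 2
16 + 4
14 + 6
14 + 4 + 2
12 + 8
12 + 6 + 2
10 + 8 + 2
10 + 6 + 4
8 + 6 + 4 + 2
That's 10 in total.

10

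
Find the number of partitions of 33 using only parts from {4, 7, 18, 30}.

2

They are:
18 + 7 + 4 + 4
7 + 7 + 7 + 4 + 4 + 4
Counting gives 2.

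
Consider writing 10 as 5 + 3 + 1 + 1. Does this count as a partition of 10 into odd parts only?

Yes

The parts sum to 10, and the condition 'every summand is odd' holds.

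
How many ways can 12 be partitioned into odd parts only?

15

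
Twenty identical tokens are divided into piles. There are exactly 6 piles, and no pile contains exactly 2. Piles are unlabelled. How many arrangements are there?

A partial list (first 12 by largest part):
1 + 1 + 1 + 1 + 1 + 15
1 + 1 + 1 + 1 + 3 + 13
1 + 1 + 1 + 1 + 4 + 12
1 + 1 + 1 + 1 + 5 + 11
1 + 1 + 1 + 3 + 3 + 11
1 + 1 + 1 + 1 + 6 + 10
1 + 1 + 1 + 3 + 4 + 10
1 + 1 + 1 + 1 + 7 + 9
1 + 1 + 1 + 3 + 5 + 9
1 + 1 + 1 + 4 + 4 + 9
1 + 1 + 3 + 3 + 3 + 9
1 + 1 + 1 + 1 + 8 + 8
…and 21 more, for 33 total.

33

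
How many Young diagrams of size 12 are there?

77

A full systematic count gives 77.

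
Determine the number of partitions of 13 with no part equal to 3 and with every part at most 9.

53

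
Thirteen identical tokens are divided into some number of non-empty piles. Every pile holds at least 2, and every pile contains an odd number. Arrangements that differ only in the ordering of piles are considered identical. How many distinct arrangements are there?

Enumerating:
13
7,3,3
5,5,3

3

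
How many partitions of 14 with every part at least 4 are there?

7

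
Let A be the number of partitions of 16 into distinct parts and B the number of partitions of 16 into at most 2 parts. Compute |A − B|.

23

Partitions of 16 into distinct parts: 32.
Partitions of 16 into at most 2 parts: 9.
|32 − 9| = 23.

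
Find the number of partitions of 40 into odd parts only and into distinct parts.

46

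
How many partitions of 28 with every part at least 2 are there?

A full systematic count gives 708.

708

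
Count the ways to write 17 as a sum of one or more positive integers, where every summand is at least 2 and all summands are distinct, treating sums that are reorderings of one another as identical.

21

Enumerating:
17
15+2
14+3
13+4
12+5
12+3+2
11+6
11+4+2
10+7
10+5+2
10+4+3
9+8
9+6+2
9+5+3
8+7+2
8+6+3
8+5+4
8+4+3+2
7+6+4
7+5+3+2
6+5+4+2
Counting gives 21.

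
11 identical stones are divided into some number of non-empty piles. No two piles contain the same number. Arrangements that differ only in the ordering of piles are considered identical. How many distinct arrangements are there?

12

Listing the qualifying partitions of 11:
11
10, 1
9, 2
8, 3
8, 2, 1
7, 4
7, 3, 1
6, 5
6, 4, 1
6, 3, 2
5, 4, 2
5, 3, 2, 1
That's 12 in total.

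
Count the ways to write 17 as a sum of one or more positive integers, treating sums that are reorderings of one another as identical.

297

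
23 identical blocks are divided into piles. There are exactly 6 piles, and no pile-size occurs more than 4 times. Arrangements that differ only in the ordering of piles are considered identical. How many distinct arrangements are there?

159

Direct enumeration gives 159 partitions.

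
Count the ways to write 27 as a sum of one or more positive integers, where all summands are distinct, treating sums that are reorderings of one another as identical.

192

Systematic enumeration (by largest part, then next-largest, …) yields 192.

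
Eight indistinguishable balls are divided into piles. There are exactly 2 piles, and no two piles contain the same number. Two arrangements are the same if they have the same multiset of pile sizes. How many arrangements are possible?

The partitions of 8 that satisfy the conditions:
1, 7
2, 6
3, 5
That's 3 in total.

3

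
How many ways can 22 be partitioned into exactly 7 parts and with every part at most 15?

Direct enumeration gives 130 partitions.

130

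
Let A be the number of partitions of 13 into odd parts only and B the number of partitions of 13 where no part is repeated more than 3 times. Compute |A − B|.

46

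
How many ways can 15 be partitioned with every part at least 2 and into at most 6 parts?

40

There are too many to list fully; the first 12 (by largest part) are:
15
13, 2
12, 3
11, 4
11, 2, 2
10, 5
10, 3, 2
9, 6
9, 4, 2
9, 3, 3
9, 2, 2, 2
8, 7
…and 28 more, for 40 total.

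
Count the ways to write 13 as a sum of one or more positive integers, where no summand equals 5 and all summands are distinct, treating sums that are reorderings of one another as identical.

Listing the qualifying partitions of 13:
13
12+1
11+2
10+3
10+2+1
9+4
9+3+1
8+4+1
8+3+2
7+6
7+4+2
7+3+2+1
6+4+3
6+4+2+1

14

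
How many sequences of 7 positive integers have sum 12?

462

Place 6 bars in the 11 internal gaps of a row of 12 dots: C(11,6) = 462.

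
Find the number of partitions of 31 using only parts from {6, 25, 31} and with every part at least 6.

Listing the qualifying partitions of 31:
31
25+6
Counting gives 2.

2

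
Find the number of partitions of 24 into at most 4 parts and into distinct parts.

Systematic enumeration (by largest part, then next-largest, …) yields 96.

96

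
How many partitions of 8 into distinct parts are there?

6

Enumerating:
8
7+1
6+2
5+3
5+2+1
4+3+1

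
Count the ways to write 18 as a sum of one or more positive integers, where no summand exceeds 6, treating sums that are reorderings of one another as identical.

199

Direct enumeration gives 199 partitions.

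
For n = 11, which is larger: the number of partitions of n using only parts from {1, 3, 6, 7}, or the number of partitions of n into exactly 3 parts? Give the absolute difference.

2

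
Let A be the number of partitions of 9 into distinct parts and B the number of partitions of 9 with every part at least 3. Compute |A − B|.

4

Partitions of 9 into distinct parts: 8.
Partitions of 9 with every part at least 3: 4.
|8 − 4| = 4.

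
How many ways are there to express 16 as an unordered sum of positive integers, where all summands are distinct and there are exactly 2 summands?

Listing the qualifying partitions of 16:
1, 15
2, 14
3, 13
4, 12
5, 11
6, 10
7, 9

7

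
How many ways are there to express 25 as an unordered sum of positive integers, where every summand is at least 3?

Direct enumeration gives 130 partitions.

130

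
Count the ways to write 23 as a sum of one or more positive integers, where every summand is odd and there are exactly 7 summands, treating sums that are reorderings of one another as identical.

21

The partitions of 23 that satisfy the conditions:
17,1,1,1,1,1,1
15,3,1,1,1,1,1
13,5,1,1,1,1,1
13,3,3,1,1,1,1
11,7,1,1,1,1,1
11,5,3,1,1,1,1
11,3,3,3,1,1,1
9,9,1,1,1,1,1
9,7,3,1,1,1,1
9,5,5,1,1,1,1
9,5,3,3,1,1,1
9,3,3,3,3,1,1
7,7,5,1,1,1,1
7,7,3,3,1,1,1
7,5,5,3,1,1,1
7,5,3,3,3,1,1
7,3,3,3,3,3,1
5,5,5,5,1,1,1
5,5,5,3,3,1,1
5,5,3,3,3,3,1
5,3,3,3,3,3,3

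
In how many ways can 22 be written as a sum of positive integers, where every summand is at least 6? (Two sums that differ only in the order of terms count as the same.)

11

They are:
22
16+6
15+7
14+8
13+9
12+10
11+11
10+6+6
9+7+6
8+8+6
8+7+7
Counting gives 11.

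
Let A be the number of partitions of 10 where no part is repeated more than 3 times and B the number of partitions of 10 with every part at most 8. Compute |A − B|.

11

Partitions of 10 where no part is repeated more than 3 times: 29.
Partitions of 10 with every part at most 8: 40.
|29 − 40| = 11.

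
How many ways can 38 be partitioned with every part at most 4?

551

There are 551 such partitions.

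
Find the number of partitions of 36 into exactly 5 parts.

A full systematic count gives 748.

748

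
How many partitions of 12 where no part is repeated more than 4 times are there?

60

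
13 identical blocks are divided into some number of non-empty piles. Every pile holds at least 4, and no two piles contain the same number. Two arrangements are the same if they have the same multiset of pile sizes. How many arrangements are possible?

4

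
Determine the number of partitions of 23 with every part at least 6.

12

Enumerating:
23
17+6
16+7
15+8
14+9
13+10
12+11
11+6+6
10+7+6
9+8+6
9+7+7
8+8+7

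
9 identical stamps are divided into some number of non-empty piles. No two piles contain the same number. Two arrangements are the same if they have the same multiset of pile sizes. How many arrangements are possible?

8

Listing the qualifying partitions of 9:
9
8,1
7,2
6,3
6,2,1
5,4
5,3,1
4,3,2
That's 8 in total.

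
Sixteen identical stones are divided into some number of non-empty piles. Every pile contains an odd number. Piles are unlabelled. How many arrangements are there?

There are too many to list fully; the first 12 (by largest part) are:
15+1
13+3
13+1+1+1
11+5
11+3+1+1
11+1+1+1+1+1
9+7
9+5+1+1
9+3+3+1
9+3+1+1+1+1
9+1+1+1+1+1+1+1
7+7+1+1
…and 20 more, for 32 total.

32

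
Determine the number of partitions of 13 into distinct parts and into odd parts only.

3

Listing the qualifying partitions of 13:
13
9 + 3 + 1
7 + 5 + 1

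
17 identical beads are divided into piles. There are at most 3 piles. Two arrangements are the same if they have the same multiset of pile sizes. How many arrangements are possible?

33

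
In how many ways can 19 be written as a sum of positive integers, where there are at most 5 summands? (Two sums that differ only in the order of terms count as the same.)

Direct enumeration gives 164 partitions.

164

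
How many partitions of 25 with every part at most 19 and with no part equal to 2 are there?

691

Counting exhaustively, 691 partitions satisfy the conditions.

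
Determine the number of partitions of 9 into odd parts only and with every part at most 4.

Listing the qualifying partitions of 9:
3,3,3
3,3,1,1,1
3,1,1,1,1,1,1
1,1,1,1,1,1,1,1,1
Counting gives 4.

4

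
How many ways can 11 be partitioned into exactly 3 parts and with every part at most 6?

6

They are:
1 + 4 + 6
2 + 3 + 6
1 + 5 + 5
2 + 4 + 5
3 + 3 + 5
3 + 4 + 4
Counting gives 6.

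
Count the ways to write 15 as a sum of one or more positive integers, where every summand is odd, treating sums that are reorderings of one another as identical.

27

There are too many to list fully; the first 12 (by largest part) are:
15
1 + 1 + 13
1 + 3 + 11
1 + 1 + 1 + 1 + 11
1 + 5 + 9
3 + 3 + 9
1 + 1 + 1 + 3 + 9
1 + 1 + 1 + 1 + 1 + 1 + 9
1 + 7 + 7
3 + 5 + 7
1 + 1 + 1 + 5 + 7
1 + 1 + 3 + 3 + 7
…and 15 more, for 27 total.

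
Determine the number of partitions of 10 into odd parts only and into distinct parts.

2

They are:
1+9
3+7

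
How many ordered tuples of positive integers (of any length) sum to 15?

The number of compositions of n is 2^(n−1); here 2^14 = 16384.

16384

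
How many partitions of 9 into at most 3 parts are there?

The partitions of 9 that satisfy the conditions:
9
8+1
7+2
7+1+1
6+3
6+2+1
5+4
5+3+1
5+2+2
4+4+1
4+3+2
3+3+3

12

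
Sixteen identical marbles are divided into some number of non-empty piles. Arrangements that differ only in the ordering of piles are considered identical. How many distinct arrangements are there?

There are 231 such partitions.

231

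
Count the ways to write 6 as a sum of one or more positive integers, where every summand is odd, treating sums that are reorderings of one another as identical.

4

The partitions of 6 that satisfy the conditions:
5+1
3+3
3+1+1+1
1+1+1+1+1+1
Counting gives 4.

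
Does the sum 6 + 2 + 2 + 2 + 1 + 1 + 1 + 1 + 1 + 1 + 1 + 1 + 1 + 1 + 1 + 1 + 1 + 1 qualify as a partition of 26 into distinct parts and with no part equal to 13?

No

The parts sum to 26, and the condition 'all summands are distinct' is violated.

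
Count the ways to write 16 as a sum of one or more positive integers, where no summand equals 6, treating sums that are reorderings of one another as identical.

189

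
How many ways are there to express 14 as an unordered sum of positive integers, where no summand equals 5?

Counting exhaustively, 105 partitions satisfy the conditions.

105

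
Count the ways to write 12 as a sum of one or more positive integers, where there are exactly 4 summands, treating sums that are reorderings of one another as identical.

The partitions of 12 that satisfy the conditions:
1+1+1+9
1+1+2+8
1+1+3+7
1+2+2+7
1+1+4+6
1+2+3+6
2+2+2+6
1+1+5+5
1+2+4+5
1+3+3+5
2+2+3+5
1+3+4+4
2+2+4+4
2+3+3+4
3+3+3+3

15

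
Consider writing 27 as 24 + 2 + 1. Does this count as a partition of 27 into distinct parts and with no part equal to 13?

Yes

The parts sum to 27, and the condition 'all summands are distinct' holds; the condition 'no summand equals 13' holds.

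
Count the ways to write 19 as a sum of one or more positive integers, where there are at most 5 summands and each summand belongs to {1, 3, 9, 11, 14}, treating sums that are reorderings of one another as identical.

They are:
14+3+1+1
11+3+3+1+1
9+9+1
9+3+3+3+1

4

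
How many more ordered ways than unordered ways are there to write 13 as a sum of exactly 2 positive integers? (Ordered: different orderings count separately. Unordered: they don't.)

6

Compositions: C(12,1) = 12.
Partitions of 13 into exactly 2 parts: 6.
Difference: 12 − 6 = 6.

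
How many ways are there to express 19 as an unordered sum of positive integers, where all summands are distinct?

There are too many to list fully; the first 12 (by largest part) are:
19
18, 1
17, 2
16, 3
16, 2, 1
15, 4
15, 3, 1
14, 5
14, 4, 1
14, 3, 2
13, 6
13, 5, 1
…and 42 more, for 54 total.

54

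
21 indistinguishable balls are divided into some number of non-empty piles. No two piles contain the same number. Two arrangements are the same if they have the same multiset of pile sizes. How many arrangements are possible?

76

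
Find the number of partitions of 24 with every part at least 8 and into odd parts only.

2

Enumerating:
15+9
13+11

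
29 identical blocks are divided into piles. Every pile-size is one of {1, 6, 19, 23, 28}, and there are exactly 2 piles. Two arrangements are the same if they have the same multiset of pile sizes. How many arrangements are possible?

They are:
28, 1
23, 6
Counting gives 2.

2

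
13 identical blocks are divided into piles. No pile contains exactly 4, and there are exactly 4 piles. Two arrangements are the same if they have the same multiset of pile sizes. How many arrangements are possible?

Listing the qualifying partitions of 13:
10,1,1,1
9,2,1,1
8,3,1,1
8,2,2,1
7,3,2,1
7,2,2,2
6,5,1,1
6,3,3,1
6,3,2,2
5,5,2,1
5,3,3,2

11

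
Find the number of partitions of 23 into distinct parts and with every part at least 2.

56

There are too many to list fully; the first 12 (by largest part) are:
23
21 + 2
20 + 3
19 + 4
18 + 5
18 + 3 + 2
17 + 6
17 + 4 + 2
16 + 7
16 + 5 + 2
16 + 4 + 3
15 + 8
…and 44 more, for 56 total.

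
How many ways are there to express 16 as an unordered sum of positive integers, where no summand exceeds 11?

219

There are 219 such partitions.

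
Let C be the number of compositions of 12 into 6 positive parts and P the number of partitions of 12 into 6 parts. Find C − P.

451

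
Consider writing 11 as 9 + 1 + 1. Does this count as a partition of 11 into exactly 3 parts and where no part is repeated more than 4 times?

The parts sum to 11, and the condition 'there are exactly 3 summands' holds; the condition 'no summand is used more than 4 times' holds.

Yes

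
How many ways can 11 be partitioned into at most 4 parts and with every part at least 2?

13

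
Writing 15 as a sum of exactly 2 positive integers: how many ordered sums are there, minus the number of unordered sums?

7

Compositions: C(14,1) = 14.
Unordered (partitions into 2 parts): 7.
Difference: 14 − 7 = 7.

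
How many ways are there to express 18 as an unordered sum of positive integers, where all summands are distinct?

A partial list (first 12 by largest part):
18
17+1
16+2
15+3
15+2+1
14+4
14+3+1
13+5
13+4+1
13+3+2
12+6
12+5+1
…and 34 more, for 46 total.

46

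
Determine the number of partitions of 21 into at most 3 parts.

48

There are too many to list fully; the first 12 (by largest part) are:
21
20, 1
19, 2
19, 1, 1
18, 3
18, 2, 1
17, 4
17, 3, 1
17, 2, 2
16, 5
16, 4, 1
16, 3, 2
…and 36 more, for 48 total.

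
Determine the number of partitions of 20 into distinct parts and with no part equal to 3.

40

There are too many to list fully; the first 12 (by largest part) are:
20
19+1
18+2
17+2+1
16+4
15+5
15+4+1
14+6
14+5+1
14+4+2
13+7
13+6+1
…and 28 more, for 40 total.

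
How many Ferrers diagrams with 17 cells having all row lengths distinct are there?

There are too many to list fully; the first 12 (by largest part) are:
17
1 + 16
2 + 15
3 + 14
1 + 2 + 14
4 + 13
1 + 3 + 13
5 + 12
1 + 4 + 12
2 + 3 + 12
6 + 11
1 + 5 + 11
…and 26 more, for 38 total.

38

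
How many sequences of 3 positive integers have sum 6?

Equivalently, choose which 2 of the 5 gaps become plus signs: C(5,2) = 10.

10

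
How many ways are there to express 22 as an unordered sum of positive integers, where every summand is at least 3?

A full systematic count gives 73.

73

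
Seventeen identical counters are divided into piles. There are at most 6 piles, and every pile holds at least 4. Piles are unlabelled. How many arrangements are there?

Listing the qualifying partitions of 17:
17
4 + 13
5 + 12
6 + 11
7 + 10
8 + 9
4 + 4 + 9
4 + 5 + 8
4 + 6 + 7
5 + 5 + 7
5 + 6 + 6
4 + 4 + 4 + 5
Counting gives 12.

12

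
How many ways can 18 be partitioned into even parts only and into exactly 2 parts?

4

The partitions of 18 that satisfy the conditions:
16+2
14+4
12+6
10+8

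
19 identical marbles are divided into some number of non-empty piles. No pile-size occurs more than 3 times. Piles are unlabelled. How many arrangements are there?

258

Counting exhaustively, 258 partitions satisfy the conditions.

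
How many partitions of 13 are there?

Enumerating by decreasing first part gives 101 partitions in all.

101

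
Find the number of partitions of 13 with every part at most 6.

Systematic enumeration (by largest part, then next-largest, …) yields 71.

71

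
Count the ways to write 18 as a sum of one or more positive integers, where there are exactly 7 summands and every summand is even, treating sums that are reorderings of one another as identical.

They are:
6+2+2+2+2+2+2
4+4+2+2+2+2+2
Counting gives 2.

2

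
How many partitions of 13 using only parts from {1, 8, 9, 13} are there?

The partitions of 13 that satisfy the conditions:
13
9 + 1 + 1 + 1 + 1
8 + 1 + 1 + 1 + 1 + 1
1 + 1 + 1 + 1 + 1 + 1 + 1 + 1 + 1 + 1 + 1 + 1 + 1
That's 4 in total.

4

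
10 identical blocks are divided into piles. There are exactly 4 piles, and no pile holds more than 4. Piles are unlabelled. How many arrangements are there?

5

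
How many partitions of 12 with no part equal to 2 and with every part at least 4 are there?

They are:
12
4, 8
5, 7
6, 6
4, 4, 4

5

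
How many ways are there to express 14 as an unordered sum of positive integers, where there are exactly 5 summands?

They are:
10, 1, 1, 1, 1
9, 2, 1, 1, 1
8, 3, 1, 1, 1
8, 2, 2, 1, 1
7, 4, 1, 1, 1
7, 3, 2, 1, 1
7, 2, 2, 2, 1
6, 5, 1, 1, 1
6, 4, 2, 1, 1
6, 3, 3, 1, 1
6, 3, 2, 2, 1
6, 2, 2, 2, 2
5, 5, 2, 1, 1
5, 4, 3, 1, 1
5, 4, 2, 2, 1
5, 3, 3, 2, 1
5, 3, 2, 2, 2
4, 4, 4, 1, 1
4, 4, 3, 2, 1
4, 4, 2, 2, 2
4, 3, 3, 3, 1
4, 3, 3, 2, 2
3, 3, 3, 3, 2
Counting gives 23.

23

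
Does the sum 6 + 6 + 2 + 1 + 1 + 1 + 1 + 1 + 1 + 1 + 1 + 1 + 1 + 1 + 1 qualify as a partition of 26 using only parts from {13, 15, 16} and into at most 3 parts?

No

The parts sum to 26, and the condition 'each summand belongs to {13, 15, 16}' is violated.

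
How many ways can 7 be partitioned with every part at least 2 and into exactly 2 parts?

2

The partitions of 7 that satisfy the conditions:
5+2
4+3
Counting gives 2.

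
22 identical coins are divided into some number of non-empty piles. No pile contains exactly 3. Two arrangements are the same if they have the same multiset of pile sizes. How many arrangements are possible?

512

There are 512 such partitions.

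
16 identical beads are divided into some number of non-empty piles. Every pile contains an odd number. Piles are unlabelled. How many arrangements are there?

There are too many to list fully; the first 12 (by largest part) are:
15+1
13+3
13+1+1+1
11+5
11+3+1+1
11+1+1+1+1+1
9+7
9+5+1+1
9+3+3+1
9+3+1+1+1+1
9+1+1+1+1+1+1+1
7+7+1+1
…and 20 more, for 32 total.

32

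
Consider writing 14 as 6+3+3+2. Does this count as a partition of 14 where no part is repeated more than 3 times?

Yes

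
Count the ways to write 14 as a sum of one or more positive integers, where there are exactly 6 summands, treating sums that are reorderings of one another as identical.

They are:
9,1,1,1,1,1
8,2,1,1,1,1
7,3,1,1,1,1
7,2,2,1,1,1
6,4,1,1,1,1
6,3,2,1,1,1
6,2,2,2,1,1
5,5,1,1,1,1
5,4,2,1,1,1
5,3,3,1,1,1
5,3,2,2,1,1
5,2,2,2,2,1
4,4,3,1,1,1
4,4,2,2,1,1
4,3,3,2,1,1
4,3,2,2,2,1
4,2,2,2,2,2
3,3,3,3,1,1
3,3,3,2,2,1
3,3,2,2,2,2

20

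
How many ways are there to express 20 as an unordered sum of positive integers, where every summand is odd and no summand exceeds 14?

There are too many to list fully; the first 12 (by largest part) are:
7, 13
1, 1, 5, 13
1, 3, 3, 13
1, 1, 1, 1, 3, 13
1, 1, 1, 1, 1, 1, 1, 13
9, 11
1, 1, 7, 11
1, 3, 5, 11
1, 1, 1, 1, 5, 11
3, 3, 3, 11
1, 1, 1, 3, 3, 11
1, 1, 1, 1, 1, 1, 3, 11
…and 46 more, for 58 total.

58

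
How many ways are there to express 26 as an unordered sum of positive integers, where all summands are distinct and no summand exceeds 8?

The partitions of 26 that satisfy the conditions:
8,7,6,5
8,7,6,4,1
8,7,6,3,2
8,7,5,4,2
8,7,5,3,2,1
8,6,5,4,3
8,6,5,4,2,1
7,6,5,4,3,1
That's 8 in total.

8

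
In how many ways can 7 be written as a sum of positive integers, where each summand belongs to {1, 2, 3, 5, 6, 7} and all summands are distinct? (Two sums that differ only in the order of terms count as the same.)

3

Listing the qualifying partitions of 7:
7
6+1
5+2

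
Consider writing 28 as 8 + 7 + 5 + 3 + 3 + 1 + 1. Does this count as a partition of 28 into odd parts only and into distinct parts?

No

The parts sum to 28, and the condition 'every summand is odd' is violated.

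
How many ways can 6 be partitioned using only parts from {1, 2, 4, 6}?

7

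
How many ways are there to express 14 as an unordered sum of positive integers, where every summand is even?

Listing the qualifying partitions of 14:
14
12 + 2
10 + 4
10 + 2 + 2
8 + 6
8 + 4 + 2
8 + 2 + 2 + 2
6 + 6 + 2
6 + 4 + 4
6 + 4 + 2 + 2
6 + 2 + 2 + 2 + 2
4 + 4 + 4 + 2
4 + 4 + 2 + 2 + 2
4 + 2 + 2 + 2 + 2 + 2
2 + 2 + 2 + 2 + 2 + 2 + 2

15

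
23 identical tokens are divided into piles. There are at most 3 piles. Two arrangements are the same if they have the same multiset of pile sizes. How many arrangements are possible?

56

There are too many to list fully; the first 12 (by largest part) are:
23
1 + 22
2 + 21
1 + 1 + 21
3 + 20
1 + 2 + 20
4 + 19
1 + 3 + 19
2 + 2 + 19
5 + 18
1 + 4 + 18
2 + 3 + 18
…and 44 more, for 56 total.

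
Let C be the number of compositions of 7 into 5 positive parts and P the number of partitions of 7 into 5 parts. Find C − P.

13

Compositions: C(6,4) = 15.
Partitions of 7 into exactly 5 parts: 2.
Difference: 15 − 2 = 13.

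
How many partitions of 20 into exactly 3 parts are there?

33

There are too many to list fully; the first 12 (by largest part) are:
18+1+1
17+2+1
16+3+1
16+2+2
15+4+1
15+3+2
14+5+1
14+4+2
14+3+3
13+6+1
13+5+2
13+4+3
…and 21 more, for 33 total.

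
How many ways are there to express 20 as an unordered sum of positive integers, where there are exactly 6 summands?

Enumerating by decreasing first part gives 90 partitions in all.

90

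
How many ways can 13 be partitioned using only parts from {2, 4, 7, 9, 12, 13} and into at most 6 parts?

Enumerating:
13
9,4
9,2,2
7,4,2
7,2,2,2

5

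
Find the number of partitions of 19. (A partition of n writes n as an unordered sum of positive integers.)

490

Counting exhaustively, 490 partitions satisfy the conditions.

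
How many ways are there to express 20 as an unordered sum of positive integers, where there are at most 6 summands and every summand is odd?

There are too many to list fully; the first 12 (by largest part) are:
19+1
17+3
17+1+1+1
15+5
15+3+1+1
15+1+1+1+1+1
13+7
13+5+1+1
13+3+3+1
13+3+1+1+1+1
11+9
11+7+1+1
…and 22 more, for 34 total.

34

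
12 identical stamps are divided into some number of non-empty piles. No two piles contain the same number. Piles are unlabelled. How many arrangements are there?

The partitions of 12 that satisfy the conditions:
12
11,1
10,2
9,3
9,2,1
8,4
8,3,1
7,5
7,4,1
7,3,2
6,5,1
6,4,2
6,3,2,1
5,4,3
5,4,2,1

15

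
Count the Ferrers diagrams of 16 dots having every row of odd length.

A partial list (first 12 by largest part):
15, 1
13, 3
13, 1, 1, 1
11, 5
11, 3, 1, 1
11, 1, 1, 1, 1, 1
9, 7
9, 5, 1, 1
9, 3, 3, 1
9, 3, 1, 1, 1, 1
9, 1, 1, 1, 1, 1, 1, 1
7, 7, 1, 1
…and 20 more, for 32 total.

32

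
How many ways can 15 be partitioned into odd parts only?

27

A partial list (first 12 by largest part):
15
1, 1, 13
1, 3, 11
1, 1, 1, 1, 11
1, 5, 9
3, 3, 9
1, 1, 1, 3, 9
1, 1, 1, 1, 1, 1, 9
1, 7, 7
3, 5, 7
1, 1, 1, 5, 7
1, 1, 3, 3, 7
…and 15 more, for 27 total.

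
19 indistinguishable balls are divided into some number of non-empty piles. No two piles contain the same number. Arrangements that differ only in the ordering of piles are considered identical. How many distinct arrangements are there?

54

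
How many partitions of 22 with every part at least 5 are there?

18

Enumerating:
22
17,5
16,6
15,7
14,8
13,9
12,10
12,5,5
11,11
11,6,5
10,7,5
10,6,6
9,8,5
9,7,6
8,8,6
8,7,7
7,5,5,5
6,6,5,5
That's 18 in total.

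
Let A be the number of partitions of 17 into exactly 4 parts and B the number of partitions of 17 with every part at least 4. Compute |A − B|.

27

Partitions of 17 into exactly 4 parts: 39.
Partitions of 17 with every part at least 4: 12.
|39 − 12| = 27.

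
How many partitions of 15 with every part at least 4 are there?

Listing the qualifying partitions of 15:
15
11+4
10+5
9+6
8+7
7+4+4
6+5+4
5+5+5
That's 8 in total.

8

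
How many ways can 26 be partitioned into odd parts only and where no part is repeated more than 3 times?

61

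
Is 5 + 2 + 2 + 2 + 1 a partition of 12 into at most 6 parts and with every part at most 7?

The parts sum to 12, and the condition 'there are at most 6 summands' holds; the condition 'no summand exceeds 7' holds.

Yes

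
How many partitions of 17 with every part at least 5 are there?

Listing the qualifying partitions of 17:
17
12, 5
11, 6
10, 7
9, 8
7, 5, 5
6, 6, 5
Counting gives 7.

7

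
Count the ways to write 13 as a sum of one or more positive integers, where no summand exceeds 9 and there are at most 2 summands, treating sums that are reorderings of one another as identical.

Listing the qualifying partitions of 13:
9, 4
8, 5
7, 6
Counting gives 3.

3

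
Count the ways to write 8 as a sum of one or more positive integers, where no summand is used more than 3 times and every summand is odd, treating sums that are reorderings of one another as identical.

Enumerating:
7+1
5+3
5+1+1+1
3+3+1+1
Counting gives 4.

4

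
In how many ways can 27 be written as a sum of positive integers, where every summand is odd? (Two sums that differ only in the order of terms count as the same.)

Counting exhaustively, 192 partitions satisfy the conditions.

192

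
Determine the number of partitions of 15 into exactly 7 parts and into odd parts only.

5

They are:
9 + 1 + 1 + 1 + 1 + 1 + 1
7 + 3 + 1 + 1 + 1 + 1 + 1
5 + 5 + 1 + 1 + 1 + 1 + 1
5 + 3 + 3 + 1 + 1 + 1 + 1
3 + 3 + 3 + 3 + 1 + 1 + 1
Counting gives 5.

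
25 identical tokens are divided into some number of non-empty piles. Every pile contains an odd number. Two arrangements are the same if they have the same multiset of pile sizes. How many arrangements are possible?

Systematic enumeration (by largest part, then next-largest, …) yields 142.

142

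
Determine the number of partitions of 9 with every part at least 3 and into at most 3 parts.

4

The partitions of 9 that satisfy the conditions:
9
3+6
4+5
3+3+3
Counting gives 4.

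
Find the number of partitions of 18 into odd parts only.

A partial list (first 12 by largest part):
17+1
15+3
15+1+1+1
13+5
13+3+1+1
13+1+1+1+1+1
11+7
11+5+1+1
11+3+3+1
11+3+1+1+1+1
11+1+1+1+1+1+1+1
9+9
…and 34 more, for 46 total.

46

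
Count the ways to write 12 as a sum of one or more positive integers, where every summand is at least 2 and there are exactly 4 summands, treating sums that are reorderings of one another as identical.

5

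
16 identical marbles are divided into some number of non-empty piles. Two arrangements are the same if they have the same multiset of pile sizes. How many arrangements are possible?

There are 231 such partitions.

231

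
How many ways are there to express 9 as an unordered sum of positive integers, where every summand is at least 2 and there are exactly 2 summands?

3

Enumerating:
2, 7
3, 6
4, 5
Counting gives 3.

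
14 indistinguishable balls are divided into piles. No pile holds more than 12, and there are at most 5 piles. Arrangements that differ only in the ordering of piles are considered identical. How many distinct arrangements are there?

68

There are too many to list fully; the first 12 (by largest part) are:
12, 2
12, 1, 1
11, 3
11, 2, 1
11, 1, 1, 1
10, 4
10, 3, 1
10, 2, 2
10, 2, 1, 1
10, 1, 1, 1, 1
9, 5
9, 4, 1
…and 56 more, for 68 total.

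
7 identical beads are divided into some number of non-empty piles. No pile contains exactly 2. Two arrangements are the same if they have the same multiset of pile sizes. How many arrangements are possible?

8

The partitions of 7 that satisfy the conditions:
7
6+1
5+1+1
4+3
4+1+1+1
3+3+1
3+1+1+1+1
1+1+1+1+1+1+1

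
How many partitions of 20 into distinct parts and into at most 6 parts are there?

There are too many to list fully; the first 12 (by largest part) are:
20
1+19
2+18
3+17
1+2+17
4+16
1+3+16
5+15
1+4+15
2+3+15
6+14
1+5+14
…and 52 more, for 64 total.

64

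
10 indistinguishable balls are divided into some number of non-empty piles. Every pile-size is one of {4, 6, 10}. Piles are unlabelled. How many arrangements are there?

2

Listing the qualifying partitions of 10:
10
6+4
That's 2 in total.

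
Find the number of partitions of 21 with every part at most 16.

Systematic enumeration (by largest part, then next-largest, …) yields 780.

780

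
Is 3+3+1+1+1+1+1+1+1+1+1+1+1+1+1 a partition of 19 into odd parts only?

Yes

The parts sum to 19, and the condition 'every summand is odd' holds.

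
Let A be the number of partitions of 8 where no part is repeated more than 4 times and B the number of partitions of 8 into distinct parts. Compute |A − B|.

Partitions of 8 where no part is repeated more than 4 times: 19.
Partitions of 8 into distinct parts: 6.
|19 − 6| = 13.

13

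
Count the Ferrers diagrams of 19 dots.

490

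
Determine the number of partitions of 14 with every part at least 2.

There are too many to list fully; the first 12 (by largest part) are:
14
12,2
11,3
10,4
10,2,2
9,5
9,3,2
8,6
8,4,2
8,3,3
8,2,2,2
7,7
…and 22 more, for 34 total.

34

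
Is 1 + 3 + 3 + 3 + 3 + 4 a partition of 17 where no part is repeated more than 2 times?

No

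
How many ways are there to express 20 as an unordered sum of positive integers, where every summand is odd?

There are too many to list fully; the first 12 (by largest part) are:
19+1
17+3
17+1+1+1
15+5
15+3+1+1
15+1+1+1+1+1
13+7
13+5+1+1
13+3+3+1
13+3+1+1+1+1
13+1+1+1+1+1+1+1
11+9
…and 52 more, for 64 total.

64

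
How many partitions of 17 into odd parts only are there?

There are too many to list fully; the first 12 (by largest part) are:
17
1 + 1 + 15
1 + 3 + 13
1 + 1 + 1 + 1 + 13
1 + 5 + 11
3 + 3 + 11
1 + 1 + 1 + 3 + 11
1 + 1 + 1 + 1 + 1 + 1 + 11
1 + 7 + 9
3 + 5 + 9
1 + 1 + 1 + 5 + 9
1 + 1 + 3 + 3 + 9
…and 26 more, for 38 total.

38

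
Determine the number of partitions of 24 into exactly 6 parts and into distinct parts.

They are:
9+5+4+3+2+1
8+6+4+3+2+1
7+6+5+3+2+1

3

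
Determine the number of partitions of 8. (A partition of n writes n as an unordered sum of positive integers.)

Listing the qualifying partitions of 8:
8
7+1
6+2
6+1+1
5+3
5+2+1
5+1+1+1
4+4
4+3+1
4+2+2
4+2+1+1
4+1+1+1+1
3+3+2
3+3+1+1
3+2+2+1
3+2+1+1+1
3+1+1+1+1+1
2+2+2+2
2+2+2+1+1
2+2+1+1+1+1
2+1+1+1+1+1+1
1+1+1+1+1+1+1+1

22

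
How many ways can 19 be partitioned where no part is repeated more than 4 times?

A full systematic count gives 325.

325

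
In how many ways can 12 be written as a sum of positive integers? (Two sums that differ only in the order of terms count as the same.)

77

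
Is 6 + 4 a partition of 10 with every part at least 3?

Yes

The parts sum to 10, and the condition 'every summand is at least 3' holds.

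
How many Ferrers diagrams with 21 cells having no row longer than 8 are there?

525

Direct enumeration gives 525 partitions.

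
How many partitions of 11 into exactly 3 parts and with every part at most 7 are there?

They are:
7,3,1
7,2,2
6,4,1
6,3,2
5,5,1
5,4,2
5,3,3
4,4,3

8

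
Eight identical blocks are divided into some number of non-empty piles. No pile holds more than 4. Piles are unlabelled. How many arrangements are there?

15

They are:
4+4
4+3+1
4+2+2
4+2+1+1
4+1+1+1+1
3+3+2
3+3+1+1
3+2+2+1
3+2+1+1+1
3+1+1+1+1+1
2+2+2+2
2+2+2+1+1
2+2+1+1+1+1
2+1+1+1+1+1+1
1+1+1+1+1+1+1+1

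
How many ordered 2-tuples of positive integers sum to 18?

Place 1 bars in the 17 internal gaps of a row of 18 dots: C(17,1) = 17.

17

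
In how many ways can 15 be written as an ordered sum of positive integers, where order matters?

Each of the 14 gaps between 15 units is either a break or not: 2^14 = 16384.

16384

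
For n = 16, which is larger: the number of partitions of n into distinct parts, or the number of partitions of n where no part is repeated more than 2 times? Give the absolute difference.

Partitions of 16 into distinct parts: 32.
Partitions of 16 where no part is repeated more than 2 times: 89.
|32 − 89| = 57.

57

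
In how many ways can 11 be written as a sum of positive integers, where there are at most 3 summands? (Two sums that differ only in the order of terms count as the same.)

16

Listing the qualifying partitions of 11:
11
10+1
9+2
9+1+1
8+3
8+2+1
7+4
7+3+1
7+2+2
6+5
6+4+1
6+3+2
5+5+1
5+4+2
5+3+3
4+4+3
That's 16 in total.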